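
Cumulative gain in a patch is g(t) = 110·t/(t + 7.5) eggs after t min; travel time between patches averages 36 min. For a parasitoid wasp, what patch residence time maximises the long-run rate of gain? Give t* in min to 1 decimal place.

By the marginal value theorem, leave when the instantaneous gain rate g'(t) equals the habitat-wide average g(t)/(T + t).
g'(t) = 110·7.5/(t + 7.5)². Setting 110·7.5/(t+7.5)² = 110t/[(t+7.5)(36+t)] gives 7.5(36+t) = t(t+7.5), so t² = 7.5×36 = 270.
t* = √270 = 16.43 min.

16.4 min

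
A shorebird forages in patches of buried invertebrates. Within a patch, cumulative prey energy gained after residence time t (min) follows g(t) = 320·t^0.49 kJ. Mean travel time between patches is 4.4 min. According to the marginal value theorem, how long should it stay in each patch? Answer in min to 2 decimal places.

4.23 min

By the marginal value theorem, leave when the instantaneous gain rate g'(t) equals the habitat-wide average g(t)/(T + t).
g'(t) = 0.49·320·t^-0.51. Setting 0.49·320·t^-0.51 = 320·t^0.49/(4.4+t) gives 0.49(4.4+t) = t, so 0.51·t = 0.49×4.4.
t* = 0.49×4.4/0.51 = 4.227 min.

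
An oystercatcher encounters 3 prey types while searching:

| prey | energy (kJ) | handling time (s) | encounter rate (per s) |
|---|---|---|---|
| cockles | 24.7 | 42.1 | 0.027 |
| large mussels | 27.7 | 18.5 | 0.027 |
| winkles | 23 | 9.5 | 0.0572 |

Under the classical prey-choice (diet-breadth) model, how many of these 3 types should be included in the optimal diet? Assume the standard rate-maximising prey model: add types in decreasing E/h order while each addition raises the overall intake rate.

2

Rank by E/h (kJ/s): winkles 2.42, large mussels 1.5, cockles 0.587. Include each in turn until the next type's E/h falls below the running intake rate.
Rate on top 1: 0.8524. large mussels: 1.5 > 0.8524 → include.
Rate on top 2: 1.01. cockles: 0.587 < 1.01 → exclude; stop.
Optimal diet: winkles, large mussels — 2 of 3 types.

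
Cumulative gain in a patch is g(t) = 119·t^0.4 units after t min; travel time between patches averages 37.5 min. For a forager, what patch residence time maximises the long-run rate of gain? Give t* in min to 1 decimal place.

By the marginal value theorem, leave when the instantaneous gain rate g'(t) equals the habitat-wide average g(t)/(T + t).
g'(t) = 0.4·119·t^-0.6. Setting 0.4·119·t^-0.6 = 119·t^0.4/(37.5+t) gives 0.4(37.5+t) = t, so 0.60·t = 0.4×37.5.
t* = 0.4×37.5/0.60 = 25 min.

25.0 min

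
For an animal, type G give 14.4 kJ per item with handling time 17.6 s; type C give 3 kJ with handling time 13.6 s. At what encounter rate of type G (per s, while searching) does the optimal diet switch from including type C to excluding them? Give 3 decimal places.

0.021 per s

Drop type C once their profitability E₂/h₂ falls below the rate achievable on type G alone: E₂/h₂ = λE₁/(1 + λh₁).
Solve for λ: λE₁h₂ = E₂(1 + λh₁) → λ(E₁h₂ − E₂h₁) = E₂ → λ = E₂/(E₁h₂ − E₂h₁).
λ = 3/(14.4×13.6 − 3×17.6) = 3/143 = 0.02097 per s.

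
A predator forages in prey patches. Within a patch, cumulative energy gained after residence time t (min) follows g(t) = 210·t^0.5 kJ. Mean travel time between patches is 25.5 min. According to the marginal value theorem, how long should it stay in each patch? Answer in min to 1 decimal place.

25.5 min

Maximise g(t)/(T+t): set derivative to zero → g'(t)(T+t) = g(t).
g'(t) = 0.5·210·t^-0.5. Setting 0.5·210·t^-0.5 = 210·t^0.5/(25.5+t) gives 0.5(25.5+t) = t, so 0.50·t = 0.5×25.5.
t* = 0.5×25.5/0.50 = 25.5 min.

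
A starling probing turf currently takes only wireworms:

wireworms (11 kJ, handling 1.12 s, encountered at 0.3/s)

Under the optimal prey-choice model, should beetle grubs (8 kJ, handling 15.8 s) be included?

On wireworms alone, R = ΣλE/(1+Σλh) = 3.3/1.336 = 2.47 kJ/s.
beetle grubs: E/h = 8/15.8 = 0.5063 kJ/s.
0.5063 < 2.47, so adding beetle grubs would lower the average — exclude it.

No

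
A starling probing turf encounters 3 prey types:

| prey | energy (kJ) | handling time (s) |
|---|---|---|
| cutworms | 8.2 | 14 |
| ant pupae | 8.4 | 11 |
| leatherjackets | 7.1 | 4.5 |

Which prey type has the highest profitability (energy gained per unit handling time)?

Profitability E/h (kJ/s): cutworms = 8.2/14 = 0.586, ant pupae = 8.4/11 = 0.764, leatherjackets = 7.1/4.5 = 1.58.
Ranked: leatherjackets > ant pupae > cutworms.

leatherjackets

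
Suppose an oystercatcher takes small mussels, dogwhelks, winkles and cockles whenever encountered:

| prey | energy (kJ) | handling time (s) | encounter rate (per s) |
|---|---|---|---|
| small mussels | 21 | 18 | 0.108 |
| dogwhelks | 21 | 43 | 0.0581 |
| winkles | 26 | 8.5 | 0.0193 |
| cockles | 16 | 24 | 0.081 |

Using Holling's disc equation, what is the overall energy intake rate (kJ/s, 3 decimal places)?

0.700 kJ/s

R = (0.108×21 + 0.0581×21 + 0.0193×26 + 0.081×16) / (1 + 0.108×18 + 0.0581×43 + 0.0193×8.5 + 0.081×24) = 5.286/7.55 = 0.7001 kJ/s.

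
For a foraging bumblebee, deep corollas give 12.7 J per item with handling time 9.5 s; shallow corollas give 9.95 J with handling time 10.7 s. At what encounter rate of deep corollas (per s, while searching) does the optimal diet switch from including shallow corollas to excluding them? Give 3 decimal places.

Drop shallow corollas once their profitability E₂/h₂ falls below the rate achievable on deep corollas alone: E₂/h₂ = λE₁/(1 + λh₁).
Solve for λ: λE₁h₂ = E₂(1 + λh₁) → λ(E₁h₂ − E₂h₁) = E₂ → λ = E₂/(E₁h₂ − E₂h₁).
λ = 9.95/(12.7×10.7 − 9.95×9.5) = 9.95/41.36 = 0.2405 per s.

0.241 per s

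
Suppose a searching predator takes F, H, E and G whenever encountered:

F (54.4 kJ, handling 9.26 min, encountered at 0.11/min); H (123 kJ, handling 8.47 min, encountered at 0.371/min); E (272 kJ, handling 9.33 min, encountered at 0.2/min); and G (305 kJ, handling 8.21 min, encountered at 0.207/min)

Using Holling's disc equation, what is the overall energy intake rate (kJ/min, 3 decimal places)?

R = Σλ_iE_i / (1 + Σλ_ih_i)
Numerator: 0.11×54.4 + 0.371×123 + 0.2×272 + 0.207×305 = 169.2
Denominator: 1 + 0.11×9.26 + 0.371×8.47 + 0.2×9.33 + 0.207×8.21 = 8.726
R = 169.2/8.726 = 19.38 kJ/min

19.384 kJ/min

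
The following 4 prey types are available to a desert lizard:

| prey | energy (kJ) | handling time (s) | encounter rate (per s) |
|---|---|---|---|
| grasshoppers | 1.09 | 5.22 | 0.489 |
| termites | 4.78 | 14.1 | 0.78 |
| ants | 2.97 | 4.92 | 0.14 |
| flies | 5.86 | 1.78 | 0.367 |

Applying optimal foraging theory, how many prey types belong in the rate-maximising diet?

1

Profitabilities (E/h, kJ/s): flies 3.29, ants 0.604, termites 0.339, grasshoppers 0.209. Add prey in this order while the next type's profitability exceeds the intake rate on those already taken.
Rate on top 1: 1.301. ants: 0.604 < 1.301 → exclude; stop.
Optimal diet: flies — 1 of 4 types.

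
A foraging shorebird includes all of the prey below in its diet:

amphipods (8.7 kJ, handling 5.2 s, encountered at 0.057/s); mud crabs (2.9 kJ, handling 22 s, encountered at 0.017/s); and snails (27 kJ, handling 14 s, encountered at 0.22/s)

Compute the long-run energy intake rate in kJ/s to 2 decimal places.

R = Σλ_iE_i / (1 + Σλ_ih_i)
Numerator: 0.057×8.7 + 0.017×2.9 + 0.22×27 = 6.485
Denominator: 1 + 0.057×5.2 + 0.017×22 + 0.22×14 = 4.75
R = 6.485/4.75 = 1.365 kJ/s

1.37 kJ/s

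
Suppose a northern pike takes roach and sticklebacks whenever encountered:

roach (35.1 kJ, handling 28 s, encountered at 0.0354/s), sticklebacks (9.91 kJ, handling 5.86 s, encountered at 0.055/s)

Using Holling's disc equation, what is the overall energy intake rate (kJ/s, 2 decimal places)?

0.77 kJ/s

R = (0.0354×35.1 + 0.055×9.91) / (1 + 0.0354×28 + 0.055×5.86) = 1.788/2.314 = 0.7727 kJ/s.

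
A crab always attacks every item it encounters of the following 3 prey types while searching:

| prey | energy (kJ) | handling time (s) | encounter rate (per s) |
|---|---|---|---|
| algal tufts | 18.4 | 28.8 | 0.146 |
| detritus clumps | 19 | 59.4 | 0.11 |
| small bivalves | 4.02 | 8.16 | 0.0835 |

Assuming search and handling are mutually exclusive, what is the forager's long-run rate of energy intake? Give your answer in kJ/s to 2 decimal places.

0.41 kJ/s

R = Σλ_iE_i / (1 + Σλ_ih_i)
Numerator: 0.146×18.4 + 0.11×19 + 0.0835×4.02 = 5.112
Denominator: 1 + 0.146×28.8 + 0.11×59.4 + 0.0835×8.16 = 12.42
R = 5.112/12.42 = 0.4116 kJ/s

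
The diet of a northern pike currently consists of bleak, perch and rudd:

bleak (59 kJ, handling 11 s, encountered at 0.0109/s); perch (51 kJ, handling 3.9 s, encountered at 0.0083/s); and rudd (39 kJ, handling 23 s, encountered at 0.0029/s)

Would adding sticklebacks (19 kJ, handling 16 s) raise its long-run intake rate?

On bleak, perch and rudd alone, R = ΣλE/(1+Σλh) = 1.179/1.219 = 0.9676 kJ/s.
sticklebacks: E/h = 19/16 = 1.188 kJ/s.
Since 1.188 > R, including sticklebacks increases the long-run rate.

Yes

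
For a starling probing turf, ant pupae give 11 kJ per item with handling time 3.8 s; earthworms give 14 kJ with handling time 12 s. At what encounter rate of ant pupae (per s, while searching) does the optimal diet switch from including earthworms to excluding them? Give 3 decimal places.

0.178 per s

At the threshold, the rate on ant pupae alone equals the profitability of earthworms: λ·11/(1 + λ·3.8) = 14/12 = 1.167.
Rearranging, λ(11 − 1.167×3.8) = 1.167, so λ = 1.167/6.567 = 0.1777 per s.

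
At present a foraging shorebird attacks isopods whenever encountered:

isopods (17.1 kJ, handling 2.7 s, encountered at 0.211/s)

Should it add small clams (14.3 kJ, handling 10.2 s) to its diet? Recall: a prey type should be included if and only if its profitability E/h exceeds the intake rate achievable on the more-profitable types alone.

No

On isopods alone, R = ΣλE/(1+Σλh) = 3.608/1.57 = 2.299 kJ/s.
small clams: E/h = 14.3/10.2 = 1.402 kJ/s.
1.402 < 2.299, so adding small clams would lower the average — exclude it.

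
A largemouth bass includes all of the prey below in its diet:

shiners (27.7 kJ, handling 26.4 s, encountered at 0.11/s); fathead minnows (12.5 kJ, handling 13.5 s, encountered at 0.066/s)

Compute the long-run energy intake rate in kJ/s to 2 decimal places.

R = (0.11×27.7 + 0.066×12.5) / (1 + 0.11×26.4 + 0.066×13.5) = 3.872/4.795 = 0.8075 kJ/s.

0.81 kJ/s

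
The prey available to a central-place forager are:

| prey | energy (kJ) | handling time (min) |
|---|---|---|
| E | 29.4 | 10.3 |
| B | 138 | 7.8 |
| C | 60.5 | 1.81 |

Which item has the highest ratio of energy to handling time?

In descending order of E/h:
C: 60.5/1.81 = 33.4 kJ/min
B: 138/7.8 = 17.7 kJ/min
E: 29.4/10.3 = 2.85 kJ/min

C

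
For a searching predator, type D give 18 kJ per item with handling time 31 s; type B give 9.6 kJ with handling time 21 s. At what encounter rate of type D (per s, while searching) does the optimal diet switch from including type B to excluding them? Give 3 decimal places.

At the threshold, the rate on type D alone equals the profitability of type B: λ·18/(1 + λ·31) = 9.6/21 = 0.4571.
Rearranging, λ(18 − 0.4571×31) = 0.4571, so λ = 0.4571/3.829 = 0.1194 per s.

0.119 per s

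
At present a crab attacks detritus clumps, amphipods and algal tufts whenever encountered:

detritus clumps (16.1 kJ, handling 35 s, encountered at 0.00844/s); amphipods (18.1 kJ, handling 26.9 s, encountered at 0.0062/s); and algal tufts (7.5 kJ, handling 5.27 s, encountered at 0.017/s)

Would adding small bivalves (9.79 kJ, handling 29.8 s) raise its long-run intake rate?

Yes

On detritus clumps, amphipods and algal tufts alone, R = ΣλE/(1+Σλh) = 0.3756/1.552 = 0.242 kJ/s.
Profitability of small bivalves: 9.79/29.8 = 0.3285 kJ/s.
0.3285 > 0.242, so adding small bivalves raises the average — include it.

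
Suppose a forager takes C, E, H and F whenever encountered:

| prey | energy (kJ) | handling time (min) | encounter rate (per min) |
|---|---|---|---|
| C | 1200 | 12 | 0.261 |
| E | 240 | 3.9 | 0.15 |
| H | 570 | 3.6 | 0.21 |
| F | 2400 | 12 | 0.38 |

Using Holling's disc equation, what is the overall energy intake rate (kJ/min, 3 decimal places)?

R = Σλ_iE_i / (1 + Σλ_ih_i)
Numerator: 0.261×1200 + 0.15×240 + 0.21×570 + 0.38×2400 = 1381
Denominator: 1 + 0.261×12 + 0.15×3.9 + 0.21×3.6 + 0.38×12 = 10.03
R = 1381/10.03 = 137.6 kJ/min

137.636 kJ/min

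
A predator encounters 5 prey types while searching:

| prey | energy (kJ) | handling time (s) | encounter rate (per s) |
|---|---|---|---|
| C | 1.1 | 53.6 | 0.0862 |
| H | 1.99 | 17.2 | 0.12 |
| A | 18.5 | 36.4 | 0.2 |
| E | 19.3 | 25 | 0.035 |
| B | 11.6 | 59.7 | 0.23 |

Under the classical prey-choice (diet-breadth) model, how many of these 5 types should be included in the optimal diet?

2

Rank by E/h (kJ/s): E 0.772, A 0.508, B 0.194, H 0.116, C 0.0205. Include each in turn until the next type's E/h falls below the running intake rate.
Rate on top 1: 0.3603. A: 0.508 > 0.3603 → include.
Rate on top 2: 0.4779. B: 0.194 < 0.4779 → exclude; stop.
Optimal diet: E, A — 2 of 5 types.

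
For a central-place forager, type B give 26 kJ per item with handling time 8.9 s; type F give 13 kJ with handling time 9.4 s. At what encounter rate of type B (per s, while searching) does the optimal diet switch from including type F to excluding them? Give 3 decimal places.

0.101 per s

The zero-one rule: include type F iff E₂/h₂ > λE₁/(1+λh₁). Equality gives the switch point.
λE₁h₂ = E₂ + λE₂h₁ ⇒ λ = E₂/(E₁h₂ − E₂h₁) = 13/(244.4 − 115.7) = 0.101 per s.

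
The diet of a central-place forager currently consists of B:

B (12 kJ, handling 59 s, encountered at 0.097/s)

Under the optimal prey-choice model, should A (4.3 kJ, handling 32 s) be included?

On B alone, R = ΣλE/(1+Σλh) = 1.164/6.723 = 0.1731 kJ/s.
Profitability of A: 4.3/32 = 0.1344 kJ/s.
0.1344 < 0.1731, so adding A would lower the average — exclude it.

No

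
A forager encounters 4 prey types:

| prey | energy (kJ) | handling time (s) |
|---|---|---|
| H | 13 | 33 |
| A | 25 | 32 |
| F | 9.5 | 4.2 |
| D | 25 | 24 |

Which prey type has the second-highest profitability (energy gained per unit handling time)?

D

Profitability E/h (kJ/s): H = 13/33 = 0.394, A = 25/32 = 0.781, F = 9.5/4.2 = 2.26, D = 25/24 = 1.04.
Ranked: F > D > A > H.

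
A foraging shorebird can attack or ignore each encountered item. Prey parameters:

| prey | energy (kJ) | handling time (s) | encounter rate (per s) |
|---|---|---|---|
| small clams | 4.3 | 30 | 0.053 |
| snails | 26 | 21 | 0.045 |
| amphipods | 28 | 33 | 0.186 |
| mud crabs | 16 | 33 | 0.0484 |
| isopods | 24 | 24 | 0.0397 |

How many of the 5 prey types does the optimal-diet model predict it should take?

Rank by E/h (kJ/s): snails 1.24, isopods 1, amphipods 0.848, mud crabs 0.485, small clams 0.143. Include each in turn until the next type's E/h falls below the running intake rate.
Rate on top 1: 0.6015. isopods: 1 > 0.6015 → include.
Rate on top 2: 0.7326. amphipods: 0.848 > 0.7326 → include.
Rate on top 3: 0.8113. mud crabs: 0.485 < 0.8113 → exclude; stop.
Optimal diet: snails, isopods, amphipods — 3 of 5 types.

3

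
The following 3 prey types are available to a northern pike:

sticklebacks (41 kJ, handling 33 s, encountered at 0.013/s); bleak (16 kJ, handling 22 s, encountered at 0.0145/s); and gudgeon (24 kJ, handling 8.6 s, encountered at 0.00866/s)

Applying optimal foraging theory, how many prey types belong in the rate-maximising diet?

3

Profitabilities (E/h, kJ/s): gudgeon 2.79, sticklebacks 1.24, bleak 0.727. Add prey in this order while the next type's profitability exceeds the intake rate on those already taken.
Rate on top 1: 0.1934. sticklebacks: 1.24 > 0.1934 → include.
Rate on top 2: 0.4928. bleak: 0.727 > 0.4928 → include.
Optimal diet: gudgeon, sticklebacks, bleak — 3 of 3 types.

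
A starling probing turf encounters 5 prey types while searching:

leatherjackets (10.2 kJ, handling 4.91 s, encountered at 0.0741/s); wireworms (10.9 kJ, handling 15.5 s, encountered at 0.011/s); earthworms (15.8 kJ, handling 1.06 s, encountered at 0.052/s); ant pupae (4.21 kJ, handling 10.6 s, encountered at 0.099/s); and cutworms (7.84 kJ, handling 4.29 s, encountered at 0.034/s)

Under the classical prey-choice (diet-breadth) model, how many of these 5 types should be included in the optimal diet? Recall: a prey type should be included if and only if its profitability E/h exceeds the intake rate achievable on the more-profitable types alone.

E/h in descending order: earthworms 14.9, leatherjackets 2.08, cutworms 1.83, wireworms 0.703, ant pupae 0.397 kJ/s. The optimal diet is the largest prefix of this list for which every included type satisfies E_i/h_i > R on the types above it.
Rate on top 1: 0.7787. leatherjackets: 2.08 > 0.7787 → include.
Rate on top 2: 1.112. cutworms: 1.83 > 1.112 → include.
Rate on top 3: 1.178. wireworms: 0.703 < 1.178 → exclude; stop.
Optimal diet: earthworms, leatherjackets, cutworms — 3 of 5 types.

3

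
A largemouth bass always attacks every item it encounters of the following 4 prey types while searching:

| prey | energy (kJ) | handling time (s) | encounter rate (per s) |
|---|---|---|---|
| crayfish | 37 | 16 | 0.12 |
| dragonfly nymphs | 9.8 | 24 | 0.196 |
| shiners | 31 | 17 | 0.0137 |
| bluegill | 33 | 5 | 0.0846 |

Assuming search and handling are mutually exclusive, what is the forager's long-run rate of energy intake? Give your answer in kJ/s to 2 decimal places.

Energy encountered per unit search time: 0.12×37 + 0.196×9.8 + 0.0137×31 + 0.0846×33 = 9.577 kJ/s.
Handling time per unit search time: 0.12×16 + 0.196×24 + 0.0137×17 + 0.0846×5 = 7.28.
Rate = 9.577/(1 + 7.28) = 1.157 kJ/s.

1.16 kJ/s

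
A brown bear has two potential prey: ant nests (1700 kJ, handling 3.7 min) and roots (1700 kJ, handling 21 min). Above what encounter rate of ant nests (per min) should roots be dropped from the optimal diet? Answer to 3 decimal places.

At the threshold, the rate on ant nests alone equals the profitability of roots: λ·1700/(1 + λ·3.7) = 1700/21 = 80.95.
Rearranging, λ(1700 − 80.95×3.7) = 80.95, so λ = 80.95/1400 = 0.0578 per min.

0.058 per min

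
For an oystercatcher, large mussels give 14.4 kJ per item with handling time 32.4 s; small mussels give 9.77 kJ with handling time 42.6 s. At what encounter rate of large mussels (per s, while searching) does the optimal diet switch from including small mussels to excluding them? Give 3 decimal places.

The zero-one rule: include small mussels iff E₂/h₂ > λE₁/(1+λh₁). Equality gives the switch point.
λE₁h₂ = E₂ + λE₂h₁ ⇒ λ = E₂/(E₁h₂ − E₂h₁) = 9.77/(613.4 − 316.5) = 0.03291 per s.

0.033 per s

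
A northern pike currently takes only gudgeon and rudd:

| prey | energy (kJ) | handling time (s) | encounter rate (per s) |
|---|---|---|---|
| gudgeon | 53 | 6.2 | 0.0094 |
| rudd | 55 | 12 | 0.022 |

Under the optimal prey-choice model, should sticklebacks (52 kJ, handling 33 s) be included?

Current rate: (0.0094×53 + 0.022×55)/(1 + 0.0094×6.2 + 0.022×12) = 1.292 kJ/s.
sticklebacks: E/h = 52/33 = 1.576 kJ/s.
1.576 > 1.292, so adding sticklebacks raises the average — include it.

Yes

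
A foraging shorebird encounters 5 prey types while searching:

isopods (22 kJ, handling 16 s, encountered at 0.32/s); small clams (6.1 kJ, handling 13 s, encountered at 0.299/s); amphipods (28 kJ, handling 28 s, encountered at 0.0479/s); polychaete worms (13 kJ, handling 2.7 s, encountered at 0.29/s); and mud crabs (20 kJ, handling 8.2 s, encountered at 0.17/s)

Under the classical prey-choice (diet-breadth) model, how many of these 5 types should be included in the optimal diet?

Rank by E/h (kJ/s): polychaete worms 4.81, mud crabs 2.44, isopods 1.38, amphipods 1, small clams 0.469. Include each in turn until the next type's E/h falls below the running intake rate.
Rate on top 1: 2.114. mud crabs: 2.44 > 2.114 → include.
Rate on top 2: 2.257. isopods: 1.38 < 2.257 → exclude; stop.
Optimal diet: polychaete worms, mud crabs — 2 of 5 types.

2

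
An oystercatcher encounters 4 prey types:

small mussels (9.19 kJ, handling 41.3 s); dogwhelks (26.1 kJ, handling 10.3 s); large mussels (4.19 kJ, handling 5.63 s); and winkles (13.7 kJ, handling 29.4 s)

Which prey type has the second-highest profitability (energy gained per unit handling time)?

large mussels

Profitability E/h (kJ/s): small mussels = 9.19/41.3 = 0.223, dogwhelks = 26.1/10.3 = 2.53, large mussels = 4.19/5.63 = 0.744, winkles = 13.7/29.4 = 0.466.
Ranked: dogwhelks > large mussels > winkles > small mussels.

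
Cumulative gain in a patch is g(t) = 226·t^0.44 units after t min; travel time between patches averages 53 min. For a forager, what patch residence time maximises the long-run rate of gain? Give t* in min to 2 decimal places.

41.64 min

Optimal t* satisfies g'(t*) = g(t*)/(T + t*).
g'(t) = 0.44·226·t^-0.56. Setting 0.44·226·t^-0.56 = 226·t^0.44/(53+t) gives 0.44(53+t) = t, so 0.56·t = 0.44×53.
t* = 0.44×53/0.56 = 41.64 min.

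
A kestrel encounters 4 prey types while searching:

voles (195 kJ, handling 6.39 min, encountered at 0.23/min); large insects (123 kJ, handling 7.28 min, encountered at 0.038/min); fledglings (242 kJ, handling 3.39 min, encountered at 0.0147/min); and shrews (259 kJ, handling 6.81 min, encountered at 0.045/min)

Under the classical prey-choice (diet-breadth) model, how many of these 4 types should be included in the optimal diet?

Profitabilities (E/h, kJ/min): fledglings 71.4, shrews 38, voles 30.5, large insects 16.9. Add prey in this order while the next type's profitability exceeds the intake rate on those already taken.
Rate on top 1: 3.389. shrews: 38 > 3.389 → include.
Rate on top 2: 11.22. voles: 30.5 > 11.22 → include.
Rate on top 3: 21.25. large insects: 16.9 < 21.25 → exclude; stop.
Optimal diet: fledglings, shrews, voles — 3 of 4 types.

3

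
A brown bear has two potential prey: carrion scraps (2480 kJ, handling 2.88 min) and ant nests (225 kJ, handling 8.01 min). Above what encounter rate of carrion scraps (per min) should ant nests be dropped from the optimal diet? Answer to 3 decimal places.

At the threshold, the rate on carrion scraps alone equals the profitability of ant nests: λ·2480/(1 + λ·2.88) = 225/8.01 = 28.09.
Rearranging, λ(2480 − 28.09×2.88) = 28.09, so λ = 28.09/2399 = 0.01171 per min.

0.012 per min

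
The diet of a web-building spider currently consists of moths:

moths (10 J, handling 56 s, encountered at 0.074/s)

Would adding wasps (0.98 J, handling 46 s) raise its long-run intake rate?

No

Current rate: (0.074×10)/(1 + 0.074×56) = 0.1439 J/s.
Profitability of wasps: 0.98/46 = 0.0213 J/s.
Since 0.0213 < R, time spent handling wasps is better spent searching.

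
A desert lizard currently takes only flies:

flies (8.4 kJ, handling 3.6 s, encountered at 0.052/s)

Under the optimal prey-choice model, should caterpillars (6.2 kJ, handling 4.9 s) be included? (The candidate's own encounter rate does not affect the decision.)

Current rate: (0.052×8.4)/(1 + 0.052×3.6) = 0.3679 kJ/s.
Profitability of caterpillars: 6.2/4.9 = 1.265 kJ/s.
Since 1.265 > R, including caterpillars increases the long-run rate.

Yes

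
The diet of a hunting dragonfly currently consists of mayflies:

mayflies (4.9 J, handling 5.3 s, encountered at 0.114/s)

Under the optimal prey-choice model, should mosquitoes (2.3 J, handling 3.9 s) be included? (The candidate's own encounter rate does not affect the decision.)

Yes

On mayflies alone, R = ΣλE/(1+Σλh) = 0.5586/1.604 = 0.3482 J/s.
Profitability of mosquitoes: 2.3/3.9 = 0.5897 J/s.
Since 0.5897 > R, including mosquitoes increases the long-run rate.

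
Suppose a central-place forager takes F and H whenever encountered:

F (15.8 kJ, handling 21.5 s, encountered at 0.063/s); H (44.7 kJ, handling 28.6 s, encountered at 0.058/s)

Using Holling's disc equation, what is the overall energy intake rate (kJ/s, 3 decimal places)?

Energy encountered per unit search time: 0.063×15.8 + 0.058×44.7 = 3.588 kJ/s.
Handling time per unit search time: 0.063×21.5 + 0.058×28.6 = 3.013.
Rate = 3.588/(1 + 3.013) = 0.894 kJ/s.

0.894 kJ/s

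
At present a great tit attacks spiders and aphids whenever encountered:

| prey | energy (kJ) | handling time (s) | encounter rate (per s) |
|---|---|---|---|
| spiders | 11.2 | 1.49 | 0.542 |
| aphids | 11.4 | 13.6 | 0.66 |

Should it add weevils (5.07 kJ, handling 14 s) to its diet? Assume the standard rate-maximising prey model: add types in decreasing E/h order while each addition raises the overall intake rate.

Intake rate on the current diet: R = (0.542×11.2 + 0.66×11.4) / (1 + 0.542×1.49 + 0.66×13.6) = 13.59/10.78 = 1.261 kJ/s.
weevils: E/h = 5.07/14 = 0.3621 kJ/s.
0.3621 < 1.261, so adding weevils would lower the average — exclude it.

No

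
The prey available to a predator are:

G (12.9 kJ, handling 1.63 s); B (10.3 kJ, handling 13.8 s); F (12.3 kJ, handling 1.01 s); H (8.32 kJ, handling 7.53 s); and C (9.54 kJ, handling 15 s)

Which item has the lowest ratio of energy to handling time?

C

Profitability E/h (kJ/s): G = 12.9/1.63 = 7.91, B = 10.3/13.8 = 0.746, F = 12.3/1.01 = 12.2, H = 8.32/7.53 = 1.1, C = 9.54/15 = 0.636.
Ranked: F > G > H > B > C.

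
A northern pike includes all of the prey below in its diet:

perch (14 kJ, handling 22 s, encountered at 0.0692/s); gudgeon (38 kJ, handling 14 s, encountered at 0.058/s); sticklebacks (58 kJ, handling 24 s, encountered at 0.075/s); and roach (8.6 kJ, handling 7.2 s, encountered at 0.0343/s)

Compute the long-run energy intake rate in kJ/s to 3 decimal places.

1.453 kJ/s

R = (0.0692×14 + 0.058×38 + 0.075×58 + 0.0343×8.6) / (1 + 0.0692×22 + 0.058×14 + 0.075×24 + 0.0343×7.2) = 7.818/5.381 = 1.453 kJ/s.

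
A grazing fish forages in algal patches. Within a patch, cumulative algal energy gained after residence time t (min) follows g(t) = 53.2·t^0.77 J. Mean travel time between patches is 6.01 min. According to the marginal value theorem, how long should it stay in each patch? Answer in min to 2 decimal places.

20.12 min

Maximise g(t)/(T+t): set derivative to zero → g'(t)(T+t) = g(t).
g'(t) = 0.77·53.2·t^-0.23. Setting 0.77·53.2·t^-0.23 = 53.2·t^0.77/(6.01+t) gives 0.77(6.01+t) = t, so 0.23·t = 0.77×6.01.
t* = 0.77×6.01/0.23 = 20.12 min.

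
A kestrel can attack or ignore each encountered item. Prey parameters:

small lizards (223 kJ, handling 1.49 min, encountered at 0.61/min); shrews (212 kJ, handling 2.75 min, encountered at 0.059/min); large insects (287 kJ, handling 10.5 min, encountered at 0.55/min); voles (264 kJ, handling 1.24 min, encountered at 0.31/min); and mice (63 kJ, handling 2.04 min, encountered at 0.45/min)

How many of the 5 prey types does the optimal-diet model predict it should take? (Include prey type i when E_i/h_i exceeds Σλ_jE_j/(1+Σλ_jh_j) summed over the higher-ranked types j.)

2

Profitabilities (E/h, kJ/min): voles 213, small lizards 150, shrews 77.1, mice 30.9, large insects 27.3. Add prey in this order while the next type's profitability exceeds the intake rate on those already taken.
Rate on top 1: 59.12. small lizards: 150 > 59.12 → include.
Rate on top 2: 95. shrews: 77.1 < 95 → exclude; stop.
Optimal diet: voles, small lizards — 2 of 5 types.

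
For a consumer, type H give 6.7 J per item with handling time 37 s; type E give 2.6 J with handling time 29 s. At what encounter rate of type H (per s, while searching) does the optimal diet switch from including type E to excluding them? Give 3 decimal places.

0.027 per s

The zero-one rule: include type E iff E₂/h₂ > λE₁/(1+λh₁). Equality gives the switch point.
λE₁h₂ = E₂ + λE₂h₁ ⇒ λ = E₂/(E₁h₂ − E₂h₁) = 2.6/(194.3 − 96.2) = 0.0265 per s.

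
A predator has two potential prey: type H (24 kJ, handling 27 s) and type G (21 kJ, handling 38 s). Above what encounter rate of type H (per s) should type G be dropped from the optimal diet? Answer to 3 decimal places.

0.061 per s

Drop type G once their profitability E₂/h₂ falls below the rate achievable on type H alone: E₂/h₂ = λE₁/(1 + λh₁).
Solve for λ: λE₁h₂ = E₂(1 + λh₁) → λ(E₁h₂ − E₂h₁) = E₂ → λ = E₂/(E₁h₂ − E₂h₁).
λ = 21/(24×38 − 21×27) = 21/345 = 0.06087 per s.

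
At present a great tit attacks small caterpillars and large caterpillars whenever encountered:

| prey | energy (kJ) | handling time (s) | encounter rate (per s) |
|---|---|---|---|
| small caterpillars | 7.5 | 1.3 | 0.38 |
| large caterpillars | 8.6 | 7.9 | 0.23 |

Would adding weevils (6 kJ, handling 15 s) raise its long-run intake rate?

No

On small caterpillars and large caterpillars alone, R = ΣλE/(1+Σλh) = 4.828/3.311 = 1.458 kJ/s.
Profitability of weevils: 6/15 = 0.4 kJ/s.
Since 0.4 < R, time spent handling weevils is better spent searching.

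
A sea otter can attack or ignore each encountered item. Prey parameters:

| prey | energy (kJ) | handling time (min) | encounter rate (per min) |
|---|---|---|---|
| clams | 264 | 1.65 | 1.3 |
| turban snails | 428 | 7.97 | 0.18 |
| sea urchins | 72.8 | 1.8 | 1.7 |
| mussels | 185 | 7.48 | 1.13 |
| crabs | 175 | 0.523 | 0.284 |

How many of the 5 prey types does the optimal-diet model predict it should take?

E/h in descending order: crabs 335, clams 160, turban snails 53.7, sea urchins 40.4, mussels 24.7 kJ/min. The optimal diet is the largest prefix of this list for which every included type satisfies E_i/h_i > R on the types above it.
Rate on top 1: 43.27. clams: 160 > 43.27 → include.
Rate on top 2: 119.3. turban snails: 53.7 < 119.3 → exclude; stop.
Optimal diet: crabs, clams — 2 of 5 types.

2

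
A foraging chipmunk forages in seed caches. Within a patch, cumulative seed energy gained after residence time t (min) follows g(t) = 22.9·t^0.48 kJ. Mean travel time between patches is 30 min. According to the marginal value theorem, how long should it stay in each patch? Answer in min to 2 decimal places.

Maximise g(t)/(T+t): set derivative to zero → g'(t)(T+t) = g(t).
g'(t) = 0.48·22.9·t^-0.52. Setting 0.48·22.9·t^-0.52 = 22.9·t^0.48/(30+t) gives 0.48(30+t) = t, so 0.52·t = 0.48×30.
t* = 0.48×30/0.52 = 27.69 min.

27.69 min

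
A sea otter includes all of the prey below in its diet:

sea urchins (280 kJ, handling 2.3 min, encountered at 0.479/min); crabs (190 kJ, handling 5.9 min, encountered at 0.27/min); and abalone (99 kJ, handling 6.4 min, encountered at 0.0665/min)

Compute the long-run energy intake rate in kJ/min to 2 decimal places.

R = (0.479×280 + 0.27×190 + 0.0665×99) / (1 + 0.479×2.3 + 0.27×5.9 + 0.0665×6.4) = 192/4.12 = 46.6 kJ/min.

46.60 kJ/min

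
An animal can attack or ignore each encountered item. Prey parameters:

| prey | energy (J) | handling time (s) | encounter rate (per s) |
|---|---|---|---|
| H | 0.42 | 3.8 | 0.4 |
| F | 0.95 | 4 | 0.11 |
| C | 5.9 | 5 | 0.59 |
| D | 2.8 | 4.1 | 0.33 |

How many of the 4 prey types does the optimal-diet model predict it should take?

E/h in descending order: C 1.18, D 0.683, F 0.237, H 0.111 J/s. The optimal diet is the largest prefix of this list for which every included type satisfies E_i/h_i > R on the types above it.
Rate on top 1: 0.8813. D: 0.683 < 0.8813 → exclude; stop.
Optimal diet: C — 1 of 4 types.

1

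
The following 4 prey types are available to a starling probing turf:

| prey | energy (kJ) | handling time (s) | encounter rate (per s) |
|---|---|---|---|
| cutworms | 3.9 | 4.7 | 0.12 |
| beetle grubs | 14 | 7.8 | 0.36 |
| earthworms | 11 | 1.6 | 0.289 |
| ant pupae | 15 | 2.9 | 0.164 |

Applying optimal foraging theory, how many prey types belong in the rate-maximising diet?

2

E/h in descending order: earthworms 6.88, ant pupae 5.17, beetle grubs 1.79, cutworms 0.83 kJ/s. The optimal diet is the largest prefix of this list for which every included type satisfies E_i/h_i > R on the types above it.
Rate on top 1: 2.174. ant pupae: 5.17 > 2.174 → include.
Rate on top 2: 2.91. beetle grubs: 1.79 < 2.91 → exclude; stop.
Optimal diet: earthworms, ant pupae — 2 of 4 types.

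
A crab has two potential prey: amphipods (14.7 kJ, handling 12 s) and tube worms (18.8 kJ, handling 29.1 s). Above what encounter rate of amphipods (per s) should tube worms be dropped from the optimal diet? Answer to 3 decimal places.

Drop tube worms once their profitability E₂/h₂ falls below the rate achievable on amphipods alone: E₂/h₂ = λE₁/(1 + λh₁).
Solve for λ: λE₁h₂ = E₂(1 + λh₁) → λ(E₁h₂ − E₂h₁) = E₂ → λ = E₂/(E₁h₂ − E₂h₁).
λ = 18.8/(14.7×29.1 − 18.8×12) = 18.8/202.2 = 0.09299 per s.

0.093 per s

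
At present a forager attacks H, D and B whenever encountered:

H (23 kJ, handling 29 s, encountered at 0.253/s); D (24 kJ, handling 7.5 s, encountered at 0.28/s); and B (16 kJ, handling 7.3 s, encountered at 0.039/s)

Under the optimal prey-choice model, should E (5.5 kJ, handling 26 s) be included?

Current rate: (0.253×23 + 0.28×24 + 0.039×16)/(1 + 0.253×29 + 0.28×7.5 + 0.039×7.3) = 1.228 kJ/s.
Profitability of E: 5.5/26 = 0.2115 kJ/s.
0.2115 < 1.228, so adding E would lower the average — exclude it.

No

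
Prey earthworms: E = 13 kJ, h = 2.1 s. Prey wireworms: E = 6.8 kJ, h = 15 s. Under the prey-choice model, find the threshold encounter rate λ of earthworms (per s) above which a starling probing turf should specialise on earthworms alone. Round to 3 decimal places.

At the threshold, the rate on earthworms alone equals the profitability of wireworms: λ·13/(1 + λ·2.1) = 6.8/15 = 0.4533.
Rearranging, λ(13 − 0.4533×2.1) = 0.4533, so λ = 0.4533/12.05 = 0.03763 per s.

0.038 per s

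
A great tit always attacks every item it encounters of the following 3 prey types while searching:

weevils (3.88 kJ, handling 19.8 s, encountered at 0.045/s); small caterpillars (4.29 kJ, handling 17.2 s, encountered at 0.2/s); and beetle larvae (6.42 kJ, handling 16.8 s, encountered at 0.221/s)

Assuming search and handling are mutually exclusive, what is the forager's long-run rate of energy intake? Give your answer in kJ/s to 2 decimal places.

Energy encountered per unit search time: 0.045×3.88 + 0.2×4.29 + 0.221×6.42 = 2.451 kJ/s.
Handling time per unit search time: 0.045×19.8 + 0.2×17.2 + 0.221×16.8 = 8.044.
Rate = 2.451/(1 + 8.044) = 0.2711 kJ/s.

0.27 kJ/s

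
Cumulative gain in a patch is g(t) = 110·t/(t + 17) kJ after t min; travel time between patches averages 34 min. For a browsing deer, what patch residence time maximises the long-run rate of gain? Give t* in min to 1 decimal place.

24.0 min

Maximise g(t)/(T+t): set derivative to zero → g'(t)(T+t) = g(t).
g'(t) = 110·17/(t + 17)². Setting 110·17/(t+17)² = 110t/[(t+17)(34+t)] gives 17(34+t) = t(t+17), so t² = 17×34 = 578.
t* = √578 = 24.04 min.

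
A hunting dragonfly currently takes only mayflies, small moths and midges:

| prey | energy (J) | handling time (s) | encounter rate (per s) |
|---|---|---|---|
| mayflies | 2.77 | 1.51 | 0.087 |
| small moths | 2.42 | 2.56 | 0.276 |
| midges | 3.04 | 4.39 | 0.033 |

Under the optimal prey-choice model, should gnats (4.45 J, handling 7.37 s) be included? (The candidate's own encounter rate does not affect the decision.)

Intake rate on the current diet: R = (0.087×2.77 + 0.276×2.42 + 0.033×3.04) / (1 + 0.087×1.51 + 0.276×2.56 + 0.033×4.39) = 1.009/1.983 = 0.509 J/s.
gnats: E/h = 4.45/7.37 = 0.6038 J/s.
Since 0.6038 > R, including gnats increases the long-run rate.

Yes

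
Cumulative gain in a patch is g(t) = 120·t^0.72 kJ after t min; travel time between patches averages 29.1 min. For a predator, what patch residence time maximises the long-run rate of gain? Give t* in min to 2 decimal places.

74.83 min

Optimal t* satisfies g'(t*) = g(t*)/(T + t*).
g'(t) = 0.72·120·t^-0.28. Setting 0.72·120·t^-0.28 = 120·t^0.72/(29.1+t) gives 0.72(29.1+t) = t, so 0.28·t = 0.72×29.1.
t* = 0.72×29.1/0.28 = 74.83 min.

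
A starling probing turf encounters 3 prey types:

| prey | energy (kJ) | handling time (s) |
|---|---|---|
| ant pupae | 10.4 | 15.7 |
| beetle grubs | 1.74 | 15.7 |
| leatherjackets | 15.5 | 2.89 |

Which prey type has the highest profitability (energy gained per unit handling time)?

Profitability E/h (kJ/s): ant pupae = 10.4/15.7 = 0.662, beetle grubs = 1.74/15.7 = 0.111, leatherjackets = 15.5/2.89 = 5.36.
Ranked: leatherjackets > ant pupae > beetle grubs.

leatherjackets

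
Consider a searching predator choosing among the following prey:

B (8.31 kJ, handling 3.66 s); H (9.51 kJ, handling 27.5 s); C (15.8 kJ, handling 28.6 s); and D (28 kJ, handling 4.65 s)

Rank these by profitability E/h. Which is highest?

Profitability E/h (kJ/s): B = 8.31/3.66 = 2.27, H = 9.51/27.5 = 0.346, C = 15.8/28.6 = 0.552, D = 28/4.65 = 6.02.
Ranked: D > B > C > H.

D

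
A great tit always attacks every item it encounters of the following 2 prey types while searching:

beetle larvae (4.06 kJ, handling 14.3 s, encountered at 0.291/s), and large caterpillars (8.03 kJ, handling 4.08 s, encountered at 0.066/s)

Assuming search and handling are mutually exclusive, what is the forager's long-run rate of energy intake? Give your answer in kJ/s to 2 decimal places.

R = Σλ_iE_i / (1 + Σλ_ih_i)
Numerator: 0.291×4.06 + 0.066×8.03 = 1.711
Denominator: 1 + 0.291×14.3 + 0.066×4.08 = 5.431
R = 1.711/5.431 = 0.3151 kJ/s

0.32 kJ/s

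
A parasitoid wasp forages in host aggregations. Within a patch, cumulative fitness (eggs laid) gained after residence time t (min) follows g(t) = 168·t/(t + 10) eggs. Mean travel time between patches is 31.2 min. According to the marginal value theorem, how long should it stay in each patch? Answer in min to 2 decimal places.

17.66 min

Optimal t* satisfies g'(t*) = g(t*)/(T + t*).
g'(t) = 168·10/(t + 10)². Setting 168·10/(t+10)² = 168t/[(t+10)(31.2+t)] gives 10(31.2+t) = t(t+10), so t² = 10×31.2 = 312.
t* = √312 = 17.66 min.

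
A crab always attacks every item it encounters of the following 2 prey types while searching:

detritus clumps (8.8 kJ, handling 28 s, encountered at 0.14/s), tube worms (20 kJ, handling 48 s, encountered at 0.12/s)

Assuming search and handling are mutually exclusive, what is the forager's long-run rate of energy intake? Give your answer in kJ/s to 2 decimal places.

0.34 kJ/s

R = Σλ_iE_i / (1 + Σλ_ih_i)
Numerator: 0.14×8.8 + 0.12×20 = 3.632
Denominator: 1 + 0.14×28 + 0.12×48 = 10.68
R = 3.632/10.68 = 0.3401 kJ/s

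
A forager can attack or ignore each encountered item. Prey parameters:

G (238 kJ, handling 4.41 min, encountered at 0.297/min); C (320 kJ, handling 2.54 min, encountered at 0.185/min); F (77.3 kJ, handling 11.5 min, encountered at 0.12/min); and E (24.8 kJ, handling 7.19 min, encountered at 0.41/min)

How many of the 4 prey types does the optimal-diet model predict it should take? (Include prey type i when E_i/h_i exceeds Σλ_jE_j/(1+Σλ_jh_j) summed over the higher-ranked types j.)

2

E/h in descending order: C 126, G 54, F 6.72, E 3.45 kJ/min. The optimal diet is the largest prefix of this list for which every included type satisfies E_i/h_i > R on the types above it.
Rate on top 1: 40.27. G: 54 > 40.27 → include.
Rate on top 2: 46.73. F: 6.72 < 46.73 → exclude; stop.
Optimal diet: C, G — 2 of 4 types.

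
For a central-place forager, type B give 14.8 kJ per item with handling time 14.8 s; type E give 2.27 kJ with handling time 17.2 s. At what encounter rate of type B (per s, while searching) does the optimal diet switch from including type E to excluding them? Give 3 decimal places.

0.010 per s

Drop type E once their profitability E₂/h₂ falls below the rate achievable on type B alone: E₂/h₂ = λE₁/(1 + λh₁).
Solve for λ: λE₁h₂ = E₂(1 + λh₁) → λ(E₁h₂ − E₂h₁) = E₂ → λ = E₂/(E₁h₂ − E₂h₁).
λ = 2.27/(14.8×17.2 − 2.27×14.8) = 2.27/221 = 0.01027 per s.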